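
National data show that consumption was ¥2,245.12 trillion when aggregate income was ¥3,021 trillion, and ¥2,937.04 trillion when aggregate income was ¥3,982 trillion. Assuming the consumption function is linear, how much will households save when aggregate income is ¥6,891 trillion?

MPC = (2937.04 − 2245.12)/(3982 − 3021) = 691.92/961 = 0.72
a = 2245.12 − 0.72(3021) = 2245.12 − 2175.12 = 70
C = 70 + 0.72(6891) = 5031.52
S = 6891 − 5031.52 = 1859.48

S = 1859.48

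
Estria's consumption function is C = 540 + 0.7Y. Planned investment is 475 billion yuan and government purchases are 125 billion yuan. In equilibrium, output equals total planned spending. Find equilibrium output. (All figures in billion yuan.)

Y = 3800

Y = C + I + G = 540 + 0.7Y + 475 + 125
Y − 0.7Y = 1140
0.3Y = 1140, so Y = 1140/0.3 = 3800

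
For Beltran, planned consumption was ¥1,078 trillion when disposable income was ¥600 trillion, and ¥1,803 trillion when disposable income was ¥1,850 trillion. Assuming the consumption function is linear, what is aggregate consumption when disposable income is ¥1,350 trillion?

C = 1513

MPC = (1803 − 1078)/(1850 − 600) = 725/1250 = 0.58
a = 1078 − 0.58(600) = 1078 − 348 = 730
C = 730 + 0.58(1350) = 730 + 783 = 1513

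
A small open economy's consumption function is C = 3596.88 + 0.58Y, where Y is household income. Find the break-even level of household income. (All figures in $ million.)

At break-even, C = Y: 3596.88 + 0.58Y = Y
0.42Y = 3596.88, so Y = 3596.88/0.42 = 8564

Y = 8564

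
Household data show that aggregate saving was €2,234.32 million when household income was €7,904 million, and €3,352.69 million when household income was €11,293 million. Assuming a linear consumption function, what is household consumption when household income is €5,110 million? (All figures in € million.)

MPS = ΔS/ΔY = (3352.69 − 2234.32)/(11293 − 7904) = 1118.37/3389 = 0.33
MPC = 1 − MPS = 0.67
Autonomous saving = 2234.32 − 0.33(7904) = -374, so a = 374
C = 374 + 0.67(5110) = 374 + 3423.7 = 3797.7

C = 3797.7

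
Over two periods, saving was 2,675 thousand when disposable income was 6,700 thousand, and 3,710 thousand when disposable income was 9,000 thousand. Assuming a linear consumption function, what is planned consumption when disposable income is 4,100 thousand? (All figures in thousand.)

C = 2595

MPS = ΔS/ΔY = (3710 − 2675)/(9000 − 6700) = 1035/2300 = 0.45
MPC = 1 − MPS = 0.55
Autonomous saving = 2675 − 0.45(6700) = -340, so a = 340
C = 340 + 0.55(4100) = 340 + 2255 = 2595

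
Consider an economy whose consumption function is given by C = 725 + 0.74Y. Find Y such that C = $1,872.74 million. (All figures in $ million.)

725 + 0.74Y = 1872.74
0.74Y = 1147.74, so Y = 1147.74/0.74 = 1551

Y = 1551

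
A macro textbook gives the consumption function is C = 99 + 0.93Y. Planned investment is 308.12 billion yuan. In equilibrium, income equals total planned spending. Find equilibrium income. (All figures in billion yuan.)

Y = 5816

Y = C + I = 99 + 0.93Y + 308.12
Y − 0.93Y = 407.12
0.07Y = 407.12, so Y = 407.12/0.07 = 5816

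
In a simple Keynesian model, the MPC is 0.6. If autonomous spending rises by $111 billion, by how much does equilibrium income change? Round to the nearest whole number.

The multiplier is 1/(1 − MPC) = 1/0.4.
ΔY = 111/0.4 = 277.50 ≈ 278

ΔY ≈ 278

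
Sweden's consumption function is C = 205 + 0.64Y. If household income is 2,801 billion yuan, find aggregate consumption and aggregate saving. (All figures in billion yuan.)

C = 205 + 0.64(2801) = 205 + 1792.64 = 1997.64
S = Y − C = 2801 − 1997.64 = 803.36

C = 1997.64; S = 803.36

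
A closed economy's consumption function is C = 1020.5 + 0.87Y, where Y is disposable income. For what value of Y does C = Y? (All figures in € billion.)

At break-even, C = Y: 1020.5 + 0.87Y = Y
0.13Y = 1020.5, so Y = 1020.5/0.13 = 7850

Y = 7850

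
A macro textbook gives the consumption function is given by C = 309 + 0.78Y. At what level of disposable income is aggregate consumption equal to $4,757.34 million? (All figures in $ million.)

Y = 5703

309 + 0.78Y = 4757.34
0.78Y = 4448.34, so Y = 4448.34/0.78 = 5703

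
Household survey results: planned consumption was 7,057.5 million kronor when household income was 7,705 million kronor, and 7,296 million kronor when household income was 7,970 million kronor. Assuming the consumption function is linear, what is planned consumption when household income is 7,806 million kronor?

C = 7148.4

MPC = (7296 − 7057.5)/(7970 − 7705) = 238.5/265 = 0.9
a = 7057.5 − 0.9(7705) = 7057.5 − 6934.5 = 123
C = 123 + 0.9(7806) = 123 + 7025.4 = 7148.4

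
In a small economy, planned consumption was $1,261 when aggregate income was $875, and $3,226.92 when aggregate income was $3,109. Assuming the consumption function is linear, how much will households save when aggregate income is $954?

MPC = (3226.92 − 1261)/(3109 − 875) = 1965.92/2234 = 0.88
a = 1261 − 0.88(875) = 1261 − 770 = 491
C = 491 + 0.88(954) = 1330.52
S = 954 − 1330.52 = -376.52

S = -376.52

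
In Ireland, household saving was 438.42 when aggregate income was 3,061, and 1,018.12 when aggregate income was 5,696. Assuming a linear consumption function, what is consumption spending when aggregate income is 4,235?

C = 3538.3

MPS = ΔS/ΔY = (1018.12 − 438.42)/(5696 − 3061) = 579.7/2635 = 0.22
MPC = 1 − MPS = 0.78
Autonomous saving = 438.42 − 0.22(3061) = -235, so a = 235
C = 235 + 0.78(4235) = 235 + 3303.3 = 3538.3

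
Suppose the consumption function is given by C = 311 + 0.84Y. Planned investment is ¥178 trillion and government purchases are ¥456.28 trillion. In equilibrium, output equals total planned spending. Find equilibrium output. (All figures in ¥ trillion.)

Y = C + I + G = 311 + 0.84Y + 178 + 456.28
Y − 0.84Y = 945.28
0.16Y = 945.28, so Y = 945.28/0.16 = 5908

Y = 5908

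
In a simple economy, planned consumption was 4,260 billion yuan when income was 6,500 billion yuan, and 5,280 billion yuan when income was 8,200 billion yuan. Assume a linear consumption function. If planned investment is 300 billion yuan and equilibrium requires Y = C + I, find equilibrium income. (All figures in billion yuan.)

Y = 1650

MPC = (5280 − 4260)/(8200 − 6500) = 1020/1700 = 0.6
a = 4260 − 0.6(6500) = 360
Equilibrium: Y = 360 + 0.6Y + 300
0.4Y = 660, so Y = 660/0.4 = 1650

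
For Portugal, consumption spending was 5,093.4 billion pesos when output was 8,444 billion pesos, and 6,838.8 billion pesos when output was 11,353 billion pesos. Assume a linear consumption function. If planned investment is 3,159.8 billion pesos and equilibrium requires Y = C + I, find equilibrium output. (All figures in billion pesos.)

MPC = (6838.8 − 5093.4)/(11353 − 8444) = 1745.4/2909 = 0.6
a = 5093.4 − 0.6(8444) = 27
Equilibrium: Y = 27 + 0.6Y + 3159.8
0.4Y = 3186.8, so Y = 3186.8/0.4 = 7967

Y = 7967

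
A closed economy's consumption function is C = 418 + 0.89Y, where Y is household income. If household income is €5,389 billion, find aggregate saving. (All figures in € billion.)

C = 418 + 0.89(5389) = 418 + 4796.21 = 5214.21
S = Y − C = 5389 − 5214.21 = 174.79

S = 174.79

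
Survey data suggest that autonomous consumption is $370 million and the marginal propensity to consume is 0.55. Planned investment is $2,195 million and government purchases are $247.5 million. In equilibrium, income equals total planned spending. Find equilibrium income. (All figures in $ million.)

Y = C + I + G = 370 + 0.55Y + 2195 + 247.5
Y − 0.55Y = 2812.5
0.45Y = 2812.5, so Y = 2812.5/0.45 = 6250

Y = 6250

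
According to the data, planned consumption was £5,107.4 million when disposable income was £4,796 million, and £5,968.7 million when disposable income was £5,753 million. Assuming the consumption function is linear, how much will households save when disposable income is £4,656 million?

MPC = (5968.7 − 5107.4)/(5753 − 4796) = 861.3/957 = 0.9
a = 5107.4 − 0.9(4796) = 5107.4 − 4316.4 = 791
C = 791 + 0.9(4656) = 4981.4
S = 4656 − 4981.4 = -325.4

S = -325.4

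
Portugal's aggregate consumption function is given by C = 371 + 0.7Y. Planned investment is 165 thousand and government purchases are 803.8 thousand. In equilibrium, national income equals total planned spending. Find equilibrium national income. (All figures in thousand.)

Y = 4466

Y = C + I + G = 371 + 0.7Y + 165 + 803.8
Y − 0.7Y = 1339.8
0.3Y = 1339.8, so Y = 1339.8/0.3 = 4466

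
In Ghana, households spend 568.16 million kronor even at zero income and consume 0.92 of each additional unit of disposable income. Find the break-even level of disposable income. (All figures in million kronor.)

At break-even, C = Y: 568.16 + 0.92Y = Y
0.08Y = 568.16, so Y = 568.16/0.08 = 7102

Y = 7102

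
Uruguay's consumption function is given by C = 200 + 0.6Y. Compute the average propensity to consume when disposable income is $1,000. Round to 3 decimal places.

C = 200 + 0.6(1000) = 800
APC = C/Y = 800/1000 = 0.800

APC = 0.800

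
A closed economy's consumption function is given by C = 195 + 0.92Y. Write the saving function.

S = -195 + 0.08Y

S = Y − C = Y − (195 + 0.92Y) = -195 + (1 − 0.92)Y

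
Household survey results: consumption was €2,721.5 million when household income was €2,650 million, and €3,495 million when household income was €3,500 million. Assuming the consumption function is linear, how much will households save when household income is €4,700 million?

S = 113

MPC = (3495 − 2721.5)/(3500 − 2650) = 773.5/850 = 0.91
a = 2721.5 − 0.91(2650) = 2721.5 − 2411.5 = 310
C = 310 + 0.91(4700) = 4587
S = 4700 − 4587 = 113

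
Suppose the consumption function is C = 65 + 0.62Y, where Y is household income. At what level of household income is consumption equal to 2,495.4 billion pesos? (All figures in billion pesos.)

Y = 3920

65 + 0.62Y = 2495.4
0.62Y = 2430.4, so Y = 2430.4/0.62 = 3920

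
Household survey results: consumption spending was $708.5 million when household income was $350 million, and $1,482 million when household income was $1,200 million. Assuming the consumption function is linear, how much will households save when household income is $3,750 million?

S = -52.5

MPC = (1482 − 708.5)/(1200 − 350) = 773.5/850 = 0.91
a = 708.5 − 0.91(350) = 708.5 − 318.5 = 390
C = 390 + 0.91(3750) = 3802.5
S = 3750 − 3802.5 = -52.5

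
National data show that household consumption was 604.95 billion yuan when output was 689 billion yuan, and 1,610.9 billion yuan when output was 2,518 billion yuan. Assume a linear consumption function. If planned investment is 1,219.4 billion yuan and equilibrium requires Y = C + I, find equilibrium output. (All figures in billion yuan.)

MPC = (1610.9 − 604.95)/(2518 − 689) = 1005.95/1829 = 0.55
a = 604.95 − 0.55(689) = 226
Equilibrium: Y = 226 + 0.55Y + 1219.4
0.45Y = 1445.4, so Y = 1445.4/0.45 = 3212

Y = 3212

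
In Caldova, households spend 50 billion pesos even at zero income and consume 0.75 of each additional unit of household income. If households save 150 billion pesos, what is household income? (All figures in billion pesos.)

S = Y − C = -50 + 0.25Y
-50 + 0.25Y = 150, so 0.25Y = 200 and Y = 800

Y = 800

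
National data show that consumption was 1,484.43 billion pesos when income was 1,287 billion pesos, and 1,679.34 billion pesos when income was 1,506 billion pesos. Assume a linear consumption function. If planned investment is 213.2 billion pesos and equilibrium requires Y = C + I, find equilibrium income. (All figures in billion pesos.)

Y = 5020

MPC = (1679.34 − 1484.43)/(1506 − 1287) = 194.91/219 = 0.89
a = 1484.43 − 0.89(1287) = 339
Equilibrium: Y = 339 + 0.89Y + 213.2
0.11Y = 552.2, so Y = 552.2/0.11 = 5020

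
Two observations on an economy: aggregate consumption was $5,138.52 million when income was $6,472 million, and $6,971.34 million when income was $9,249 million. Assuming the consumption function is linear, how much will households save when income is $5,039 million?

MPC = (6971.34 − 5138.52)/(9249 − 6472) = 1832.82/2777 = 0.66
a = 5138.52 − 0.66(6472) = 5138.52 − 4271.52 = 867
C = 867 + 0.66(5039) = 4192.74
S = 5039 − 4192.74 = 846.26

S = 846.26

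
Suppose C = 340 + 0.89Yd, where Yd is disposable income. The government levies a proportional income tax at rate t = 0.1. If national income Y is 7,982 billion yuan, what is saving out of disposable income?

Yd = (1 − 0.1)(7982) = 0.9(7982) = 7183.8
C = 340 + 0.89(7183.8) = 340 + 6393.582 = 6733.582
S = Yd − C = 7183.8 − 6733.582 = 450.218

S = 450.218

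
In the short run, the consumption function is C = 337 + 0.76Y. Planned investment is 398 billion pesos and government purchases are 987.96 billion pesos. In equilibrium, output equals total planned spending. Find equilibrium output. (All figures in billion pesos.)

Y = C + I + G = 337 + 0.76Y + 398 + 987.96
Y − 0.76Y = 1722.96
0.24Y = 1722.96, so Y = 1722.96/0.24 = 7179

Y = 7179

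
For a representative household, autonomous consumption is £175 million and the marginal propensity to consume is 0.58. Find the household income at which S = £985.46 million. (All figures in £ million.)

Y = 2763

S = Y − C = -175 + 0.42Y
-175 + 0.42Y = 985.46, so 0.42Y = 1160.46 and Y = 2763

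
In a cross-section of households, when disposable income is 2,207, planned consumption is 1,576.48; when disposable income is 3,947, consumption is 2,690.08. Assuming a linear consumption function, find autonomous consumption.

a = 164

MPC = ΔC/ΔY = (2690.08 − 1576.48)/(3947 − 2207) = 1113.6/1740 = 0.64
a = C − MPC·Y = 1576.48 − 0.64(2207) = 1576.48 − 1412.48 = 164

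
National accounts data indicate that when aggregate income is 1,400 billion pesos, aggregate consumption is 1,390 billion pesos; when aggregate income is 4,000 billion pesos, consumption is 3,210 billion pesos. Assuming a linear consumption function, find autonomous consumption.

MPC = ΔC/ΔY = (3210 − 1390)/(4000 − 1400) = 1820/2600 = 0.7
a = C − MPC·Y = 1390 − 0.7(1400) = 1390 − 980 = 410

a = 410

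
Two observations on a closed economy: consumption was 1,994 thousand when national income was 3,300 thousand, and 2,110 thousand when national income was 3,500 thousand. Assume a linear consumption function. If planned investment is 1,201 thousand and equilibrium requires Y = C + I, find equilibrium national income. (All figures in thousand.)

MPC = (2110 − 1994)/(3500 − 3300) = 116/200 = 0.58
a = 1994 − 0.58(3300) = 80
Equilibrium: Y = 80 + 0.58Y + 1201
0.42Y = 1281, so Y = 1281/0.42 = 3050

Y = 3050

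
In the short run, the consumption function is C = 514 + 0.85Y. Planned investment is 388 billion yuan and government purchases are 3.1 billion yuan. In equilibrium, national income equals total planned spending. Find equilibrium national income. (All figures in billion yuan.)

Y = C + I + G = 514 + 0.85Y + 388 + 3.1
Y − 0.85Y = 905.1
0.15Y = 905.1, so Y = 905.1/0.15 = 6034

Y = 6034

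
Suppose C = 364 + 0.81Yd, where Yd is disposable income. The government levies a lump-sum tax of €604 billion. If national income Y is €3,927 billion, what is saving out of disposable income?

Yd = Y − T = 3927 − 604 = 3323
C = 364 + 0.81(3323) = 364 + 2691.63 = 3055.63
S = Yd − C = 3323 − 3055.63 = 267.37

S = 267.37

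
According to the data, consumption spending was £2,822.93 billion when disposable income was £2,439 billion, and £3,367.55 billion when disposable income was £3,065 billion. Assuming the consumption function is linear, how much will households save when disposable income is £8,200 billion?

MPC = (3367.55 − 2822.93)/(3065 − 2439) = 544.62/626 = 0.87
a = 2822.93 − 0.87(2439) = 2822.93 − 2121.93 = 701
C = 701 + 0.87(8200) = 7835
S = 8200 − 7835 = 365

S = 365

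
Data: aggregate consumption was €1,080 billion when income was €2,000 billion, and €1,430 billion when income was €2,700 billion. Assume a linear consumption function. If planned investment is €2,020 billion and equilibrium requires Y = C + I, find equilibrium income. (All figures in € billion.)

Y = 4200

MPC = (1430 − 1080)/(2700 − 2000) = 350/700 = 0.5
a = 1080 − 0.5(2000) = 80
Equilibrium: Y = 80 + 0.5Y + 2020
0.5Y = 2100, so Y = 2100/0.5 = 4200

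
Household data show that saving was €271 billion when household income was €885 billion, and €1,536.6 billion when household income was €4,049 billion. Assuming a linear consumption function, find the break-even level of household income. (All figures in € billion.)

Y = 207.5

MPS = ΔS/ΔY = (1536.6 − 271)/(4049 − 885) = 1265.6/3164 = 0.4
MPC = 1 − MPS = 0.6
From S(885) = 271: −a + 0.4(885) = 271, so a = 354 − 271 = 83
Break-even (S = 0): Y = a/MPS = 83/0.4 = 207.5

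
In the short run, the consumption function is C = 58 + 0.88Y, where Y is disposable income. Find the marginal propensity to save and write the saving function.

MPS = 0.12; S = -58 + 0.12Y

MPS = 1 − MPC = 1 − 0.88 = 0.12
S = Y − C = -58 + 0.12Y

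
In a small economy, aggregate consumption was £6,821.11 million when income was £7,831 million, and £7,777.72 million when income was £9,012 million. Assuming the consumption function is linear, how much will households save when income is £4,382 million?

MPC = (7777.72 − 6821.11)/(9012 − 7831) = 956.61/1181 = 0.81
a = 6821.11 − 0.81(7831) = 6821.11 − 6343.11 = 478
C = 478 + 0.81(4382) = 4027.42
S = 4382 − 4027.42 = 354.58

S = 354.58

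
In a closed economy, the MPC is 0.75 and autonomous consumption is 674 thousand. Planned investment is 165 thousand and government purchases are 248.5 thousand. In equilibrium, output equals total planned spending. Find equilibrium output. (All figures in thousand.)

Y = 4350

Y = C + I + G = 674 + 0.75Y + 165 + 248.5
Y − 0.75Y = 1087.5
0.25Y = 1087.5, so Y = 1087.5/0.25 = 4350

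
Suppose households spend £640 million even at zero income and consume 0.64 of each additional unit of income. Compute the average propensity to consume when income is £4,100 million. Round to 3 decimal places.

C = 640 + 0.64(4100) = 3264
APC = C/Y = 3264/4100 = 0.796

APC = 0.796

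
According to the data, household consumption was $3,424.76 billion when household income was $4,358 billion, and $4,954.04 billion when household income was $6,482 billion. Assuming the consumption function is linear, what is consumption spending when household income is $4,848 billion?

MPC = (4954.04 − 3424.76)/(6482 − 4358) = 1529.28/2124 = 0.72
a = 3424.76 − 0.72(4358) = 3424.76 − 3137.76 = 287
C = 287 + 0.72(4848) = 287 + 3490.56 = 3777.56

C = 3777.56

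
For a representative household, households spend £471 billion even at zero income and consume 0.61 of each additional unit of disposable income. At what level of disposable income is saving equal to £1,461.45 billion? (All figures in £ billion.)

Y = 4955

S = Y − C = -471 + 0.39Y
-471 + 0.39Y = 1461.45, so 0.39Y = 1932.45 and Y = 4955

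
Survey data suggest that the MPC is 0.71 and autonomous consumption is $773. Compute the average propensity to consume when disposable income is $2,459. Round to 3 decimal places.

APC = 1.024

C = 773 + 0.71(2459) = 2518.89
APC = C/Y = 2518.89/2459 = 1.024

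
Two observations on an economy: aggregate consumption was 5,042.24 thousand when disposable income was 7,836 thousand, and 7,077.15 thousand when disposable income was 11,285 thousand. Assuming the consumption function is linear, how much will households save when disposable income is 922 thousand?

S = -40.98

MPC = (7077.15 − 5042.24)/(11285 − 7836) = 2034.91/3449 = 0.59
a = 5042.24 − 0.59(7836) = 5042.24 − 4623.24 = 419
C = 419 + 0.59(922) = 962.98
S = 922 − 962.98 = -40.98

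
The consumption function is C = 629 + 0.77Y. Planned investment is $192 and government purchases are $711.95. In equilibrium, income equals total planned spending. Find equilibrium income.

Y = C + I + G = 629 + 0.77Y + 192 + 711.95
Y − 0.77Y = 1532.95
0.23Y = 1532.95, so Y = 1532.95/0.23 = 6665

Y = 6665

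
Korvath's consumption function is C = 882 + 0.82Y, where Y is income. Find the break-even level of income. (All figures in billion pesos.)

At break-even, C = Y: 882 + 0.82Y = Y
0.18Y = 882, so Y = 882/0.18 = 4900

Y = 4900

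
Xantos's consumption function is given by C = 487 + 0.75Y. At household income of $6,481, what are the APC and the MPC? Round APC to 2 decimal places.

APC = 0.83; MPC = 0.75

MPC = 0.75 (the slope of the consumption function)
C = 487 + 0.75(6481) = 5347.75, so APC = 5347.75/6481 = 0.83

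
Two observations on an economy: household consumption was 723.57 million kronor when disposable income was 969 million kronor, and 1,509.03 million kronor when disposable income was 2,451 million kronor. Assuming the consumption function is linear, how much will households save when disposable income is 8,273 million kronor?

S = 3678.31

MPC = (1509.03 − 723.57)/(2451 − 969) = 785.46/1482 = 0.53
a = 723.57 − 0.53(969) = 723.57 − 513.57 = 210
C = 210 + 0.53(8273) = 4594.69
S = 8273 − 4594.69 = 3678.31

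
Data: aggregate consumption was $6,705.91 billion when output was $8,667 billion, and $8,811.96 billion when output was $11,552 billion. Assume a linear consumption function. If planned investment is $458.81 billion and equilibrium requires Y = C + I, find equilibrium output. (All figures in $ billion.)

Y = 3103

MPC = (8811.96 − 6705.91)/(11552 − 8667) = 2106.05/2885 = 0.73
a = 6705.91 − 0.73(8667) = 379
Equilibrium: Y = 379 + 0.73Y + 458.81
0.27Y = 837.81, so Y = 837.81/0.27 = 3103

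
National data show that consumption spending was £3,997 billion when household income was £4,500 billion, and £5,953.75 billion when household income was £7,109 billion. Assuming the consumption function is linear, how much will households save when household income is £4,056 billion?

MPC = (5953.75 − 3997)/(7109 − 4500) = 1956.75/2609 = 0.75
a = 3997 − 0.75(4500) = 3997 − 3375 = 622
C = 622 + 0.75(4056) = 3664
S = 4056 − 3664 = 392

S = 392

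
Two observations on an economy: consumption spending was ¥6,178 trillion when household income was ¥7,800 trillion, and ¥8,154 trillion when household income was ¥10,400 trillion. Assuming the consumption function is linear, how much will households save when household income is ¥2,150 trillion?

MPC = (8154 − 6178)/(10400 − 7800) = 1976/2600 = 0.76
a = 6178 − 0.76(7800) = 6178 − 5928 = 250
C = 250 + 0.76(2150) = 1884
S = 2150 − 1884 = 266

S = 266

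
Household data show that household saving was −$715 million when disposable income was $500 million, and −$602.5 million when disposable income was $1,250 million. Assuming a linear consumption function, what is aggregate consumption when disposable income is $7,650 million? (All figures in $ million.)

C = 7292.5

MPS = ΔS/ΔY = (-602.5 − (-715))/(1250 − 500) = 112.5/750 = 0.15
MPC = 1 − MPS = 0.85
Autonomous saving = -715 − 0.15(500) = -790, so a = 790
C = 790 + 0.85(7650) = 790 + 6502.5 = 7292.5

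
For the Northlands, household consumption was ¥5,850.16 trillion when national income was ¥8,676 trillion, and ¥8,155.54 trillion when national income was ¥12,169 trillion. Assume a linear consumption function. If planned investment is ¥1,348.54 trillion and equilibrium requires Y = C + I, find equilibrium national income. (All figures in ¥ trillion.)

MPC = (8155.54 − 5850.16)/(12169 − 8676) = 2305.38/3493 = 0.66
a = 5850.16 − 0.66(8676) = 124
Equilibrium: Y = 124 + 0.66Y + 1348.54
0.34Y = 1472.54, so Y = 1472.54/0.34 = 4331

Y = 4331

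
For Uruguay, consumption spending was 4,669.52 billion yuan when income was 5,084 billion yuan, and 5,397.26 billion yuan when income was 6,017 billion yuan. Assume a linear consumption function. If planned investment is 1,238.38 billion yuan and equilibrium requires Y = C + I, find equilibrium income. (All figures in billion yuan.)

MPC = (5397.26 − 4669.52)/(6017 − 5084) = 727.74/933 = 0.78
a = 4669.52 − 0.78(5084) = 704
Equilibrium: Y = 704 + 0.78Y + 1238.38
0.22Y = 1942.38, so Y = 1942.38/0.22 = 8829

Y = 8829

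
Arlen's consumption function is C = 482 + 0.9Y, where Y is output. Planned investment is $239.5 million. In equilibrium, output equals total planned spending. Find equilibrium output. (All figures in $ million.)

Y = C + I = 482 + 0.9Y + 239.5
Y − 0.9Y = 721.5
0.1Y = 721.5, so Y = 721.5/0.1 = 7215

Y = 7215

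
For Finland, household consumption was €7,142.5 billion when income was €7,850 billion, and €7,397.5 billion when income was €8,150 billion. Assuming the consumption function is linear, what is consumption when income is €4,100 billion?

MPC = (7397.5 − 7142.5)/(8150 − 7850) = 255/300 = 0.85
a = 7142.5 − 0.85(7850) = 7142.5 − 6672.5 = 470
C = 470 + 0.85(4100) = 470 + 3485 = 3955

C = 3955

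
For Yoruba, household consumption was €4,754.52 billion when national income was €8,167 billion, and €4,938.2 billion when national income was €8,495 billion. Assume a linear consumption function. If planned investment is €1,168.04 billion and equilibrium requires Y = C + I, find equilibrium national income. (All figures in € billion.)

Y = 3066

MPC = (4938.2 − 4754.52)/(8495 − 8167) = 183.68/328 = 0.56
a = 4754.52 − 0.56(8167) = 181
Equilibrium: Y = 181 + 0.56Y + 1168.04
0.44Y = 1349.04, so Y = 1349.04/0.44 = 3066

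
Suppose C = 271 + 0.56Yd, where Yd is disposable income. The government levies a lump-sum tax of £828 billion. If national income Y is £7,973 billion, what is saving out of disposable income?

S = 2872.8

Yd = Y − T = 7973 − 828 = 7145
C = 271 + 0.56(7145) = 271 + 4001.2 = 4272.2
S = Yd − C = 7145 − 4272.2 = 2872.8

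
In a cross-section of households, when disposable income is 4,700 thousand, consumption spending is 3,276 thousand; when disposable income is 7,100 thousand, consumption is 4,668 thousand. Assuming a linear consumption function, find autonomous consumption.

MPC = ΔC/ΔY = (4668 − 3276)/(7100 − 4700) = 1392/2400 = 0.58
a = C − MPC·Y = 3276 − 0.58(4700) = 3276 − 2726 = 550

a = 550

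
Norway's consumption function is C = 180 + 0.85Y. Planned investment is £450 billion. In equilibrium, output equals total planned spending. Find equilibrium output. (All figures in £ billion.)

Y = 4200

Y = C + I = 180 + 0.85Y + 450
Y − 0.85Y = 630
0.15Y = 630, so Y = 630/0.15 = 4200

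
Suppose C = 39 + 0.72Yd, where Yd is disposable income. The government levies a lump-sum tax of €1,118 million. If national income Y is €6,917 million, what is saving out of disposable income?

S = 1584.72

Yd = Y − T = 6917 − 1118 = 5799
C = 39 + 0.72(5799) = 39 + 4175.28 = 4214.28
S = Yd − C = 5799 − 4214.28 = 1584.72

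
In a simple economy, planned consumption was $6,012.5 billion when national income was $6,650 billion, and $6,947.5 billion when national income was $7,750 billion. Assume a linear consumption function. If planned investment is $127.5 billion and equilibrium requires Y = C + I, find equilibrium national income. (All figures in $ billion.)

MPC = (6947.5 − 6012.5)/(7750 − 6650) = 935/1100 = 0.85
a = 6012.5 − 0.85(6650) = 360
Equilibrium: Y = 360 + 0.85Y + 127.5
0.15Y = 487.5, so Y = 487.5/0.15 = 3250

Y = 3250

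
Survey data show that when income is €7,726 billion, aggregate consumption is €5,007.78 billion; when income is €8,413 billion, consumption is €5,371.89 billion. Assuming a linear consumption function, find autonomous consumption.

MPC = ΔC/ΔY = (5371.89 − 5007.78)/(8413 − 7726) = 364.11/687 = 0.53
a = C − MPC·Y = 5007.78 − 0.53(7726) = 5007.78 − 4094.78 = 913

a = 913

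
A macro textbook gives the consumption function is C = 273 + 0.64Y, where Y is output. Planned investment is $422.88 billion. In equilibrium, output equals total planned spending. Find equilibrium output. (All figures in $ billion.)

Y = 1933

Y = C + I = 273 + 0.64Y + 422.88
Y − 0.64Y = 695.88
0.36Y = 695.88, so Y = 695.88/0.36 = 1933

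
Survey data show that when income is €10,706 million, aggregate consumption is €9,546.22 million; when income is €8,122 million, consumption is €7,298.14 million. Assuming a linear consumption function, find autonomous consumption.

a = 232

MPC = ΔC/ΔY = (9546.22 − 7298.14)/(10706 − 8122) = 2248.08/2584 = 0.87
a = C − MPC·Y = 7298.14 − 0.87(8122) = 7298.14 − 7066.14 = 232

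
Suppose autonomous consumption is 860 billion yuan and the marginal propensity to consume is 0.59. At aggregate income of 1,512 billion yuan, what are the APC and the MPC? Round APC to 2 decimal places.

APC = 1.16; MPC = 0.59

MPC = 0.59 (the slope of the consumption function)
C = 860 + 0.59(1512) = 1752.08, so APC = 1752.08/1512 = 1.16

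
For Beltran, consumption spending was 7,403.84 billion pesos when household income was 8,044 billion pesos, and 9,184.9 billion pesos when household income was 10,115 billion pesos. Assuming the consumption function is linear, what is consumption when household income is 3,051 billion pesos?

C = 3109.86

MPC = (9184.9 − 7403.84)/(10115 − 8044) = 1781.06/2071 = 0.86
a = 7403.84 − 0.86(8044) = 7403.84 − 6917.84 = 486
C = 486 + 0.86(3051) = 486 + 2623.86 = 3109.86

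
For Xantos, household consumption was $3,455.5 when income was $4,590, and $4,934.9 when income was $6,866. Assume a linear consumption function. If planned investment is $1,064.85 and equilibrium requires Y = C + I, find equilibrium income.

MPC = (4934.9 − 3455.5)/(6866 − 4590) = 1479.4/2276 = 0.65
a = 3455.5 − 0.65(4590) = 472
Equilibrium: Y = 472 + 0.65Y + 1064.85
0.35Y = 1536.85, so Y = 1536.85/0.35 = 4391

Y = 4391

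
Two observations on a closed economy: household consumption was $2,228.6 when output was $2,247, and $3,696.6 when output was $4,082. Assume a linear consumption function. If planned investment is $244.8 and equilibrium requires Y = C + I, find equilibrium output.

MPC = (3696.6 − 2228.6)/(4082 − 2247) = 1468/1835 = 0.8
a = 2228.6 − 0.8(2247) = 431
Equilibrium: Y = 431 + 0.8Y + 244.8
0.2Y = 675.8, so Y = 675.8/0.2 = 3379

Y = 3379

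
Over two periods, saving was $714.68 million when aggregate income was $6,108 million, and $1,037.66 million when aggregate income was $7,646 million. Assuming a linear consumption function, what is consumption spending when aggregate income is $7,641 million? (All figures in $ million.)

MPS = ΔS/ΔY = (1037.66 − 714.68)/(7646 − 6108) = 322.98/1538 = 0.21
MPC = 1 − MPS = 0.79
Autonomous saving = 714.68 − 0.21(6108) = -568, so a = 568
C = 568 + 0.79(7641) = 568 + 6036.39 = 6604.39

C = 6604.39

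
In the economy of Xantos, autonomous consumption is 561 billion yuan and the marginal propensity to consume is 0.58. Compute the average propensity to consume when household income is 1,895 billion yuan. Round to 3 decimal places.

APC = 0.876

C = 561 + 0.58(1895) = 1660.1
APC = C/Y = 1660.1/1895 = 0.876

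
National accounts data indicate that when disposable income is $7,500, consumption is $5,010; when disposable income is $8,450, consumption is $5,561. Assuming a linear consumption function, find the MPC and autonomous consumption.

MPC = ΔC/ΔY = (5561 − 5010)/(8450 − 7500) = 551/950 = 0.58
a = C − MPC·Y = 5010 − 0.58(7500) = 5010 − 4350 = 660

MPC = 0.58; a = 660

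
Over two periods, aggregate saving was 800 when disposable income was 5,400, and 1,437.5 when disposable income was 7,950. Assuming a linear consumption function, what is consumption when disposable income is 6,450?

C = 5387.5

MPS = ΔS/ΔY = (1437.5 − 800)/(7950 − 5400) = 637.5/2550 = 0.25
MPC = 1 − MPS = 0.75
Autonomous saving = 800 − 0.25(5400) = -550, so a = 550
C = 550 + 0.75(6450) = 550 + 4837.5 = 5387.5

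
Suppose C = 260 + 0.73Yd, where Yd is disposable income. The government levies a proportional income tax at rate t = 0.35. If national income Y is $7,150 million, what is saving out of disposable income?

S = 994.825

Yd = (1 − 0.35)(7150) = 0.65(7150) = 4647.5
C = 260 + 0.73(4647.5) = 260 + 3392.675 = 3652.675
S = Yd − C = 4647.5 − 3652.675 = 994.825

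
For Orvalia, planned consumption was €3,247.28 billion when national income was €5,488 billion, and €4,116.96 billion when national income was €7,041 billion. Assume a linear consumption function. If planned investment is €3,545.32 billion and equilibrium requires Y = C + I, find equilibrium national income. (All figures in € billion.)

Y = 8453

MPC = (4116.96 − 3247.28)/(7041 − 5488) = 869.68/1553 = 0.56
a = 3247.28 − 0.56(5488) = 174
Equilibrium: Y = 174 + 0.56Y + 3545.32
0.44Y = 3719.32, so Y = 3719.32/0.44 = 8453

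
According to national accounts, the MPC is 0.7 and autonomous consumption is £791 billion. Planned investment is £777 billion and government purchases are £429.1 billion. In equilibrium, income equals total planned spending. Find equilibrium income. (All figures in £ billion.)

Y = 6657

Y = C + I + G = 791 + 0.7Y + 777 + 429.1
Y − 0.7Y = 1997.1
0.3Y = 1997.1, so Y = 1997.1/0.3 = 6657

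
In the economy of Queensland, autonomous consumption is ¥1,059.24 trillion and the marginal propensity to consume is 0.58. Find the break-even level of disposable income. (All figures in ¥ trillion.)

At break-even, C = Y: 1059.24 + 0.58Y = Y
0.42Y = 1059.24, so Y = 1059.24/0.42 = 2522

Y = 2522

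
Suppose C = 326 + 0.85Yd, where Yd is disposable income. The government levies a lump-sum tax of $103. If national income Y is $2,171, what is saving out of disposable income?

Yd = Y − T = 2171 − 103 = 2068
C = 326 + 0.85(2068) = 326 + 1757.8 = 2083.8
S = Yd − C = 2068 − 2083.8 = -15.8

S = -15.8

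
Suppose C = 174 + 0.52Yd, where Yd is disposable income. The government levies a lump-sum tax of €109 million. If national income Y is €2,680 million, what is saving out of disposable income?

Yd = Y − T = 2680 − 109 = 2571
C = 174 + 0.52(2571) = 174 + 1336.92 = 1510.92
S = Yd − C = 2571 − 1510.92 = 1060.08

S = 1060.08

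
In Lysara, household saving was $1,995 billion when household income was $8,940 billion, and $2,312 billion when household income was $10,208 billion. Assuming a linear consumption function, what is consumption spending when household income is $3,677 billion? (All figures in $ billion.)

MPS = ΔS/ΔY = (2312 − 1995)/(10208 − 8940) = 317/1268 = 0.25
MPC = 1 − MPS = 0.75
Autonomous saving = 1995 − 0.25(8940) = -240, so a = 240
C = 240 + 0.75(3677) = 240 + 2757.75 = 2997.75

C = 2997.75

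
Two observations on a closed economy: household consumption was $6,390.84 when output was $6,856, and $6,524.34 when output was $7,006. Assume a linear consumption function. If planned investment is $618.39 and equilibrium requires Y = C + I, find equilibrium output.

Y = 8249

MPC = (6524.34 − 6390.84)/(7006 − 6856) = 133.5/150 = 0.89
a = 6390.84 − 0.89(6856) = 289
Equilibrium: Y = 289 + 0.89Y + 618.39
0.11Y = 907.39, so Y = 907.39/0.11 = 8249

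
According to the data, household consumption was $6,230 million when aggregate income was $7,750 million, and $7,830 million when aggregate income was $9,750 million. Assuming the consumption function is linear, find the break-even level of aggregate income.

Y = 150

MPC = (7830 − 6230)/(9750 − 7750) = 1600/2000 = 0.8
a = 6230 − 0.8(7750) = 6230 − 6200 = 30
Break-even: Y = a/(1−MPC) = 30/0.2 = 150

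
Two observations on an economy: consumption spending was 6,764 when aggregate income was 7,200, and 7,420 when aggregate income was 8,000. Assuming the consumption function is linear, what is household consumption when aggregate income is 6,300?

MPC = (7420 − 6764)/(8000 − 7200) = 656/800 = 0.82
a = 6764 − 0.82(7200) = 6764 − 5904 = 860
C = 860 + 0.82(6300) = 860 + 5166 = 6026

C = 6026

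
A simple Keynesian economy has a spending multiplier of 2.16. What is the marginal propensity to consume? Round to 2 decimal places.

MPC = 0.54

k = 1/(1 − MPC), so 1 − MPC = 1/k = 1/2.16 = 0.4630
MPC = 1 − 0.4630 = 0.54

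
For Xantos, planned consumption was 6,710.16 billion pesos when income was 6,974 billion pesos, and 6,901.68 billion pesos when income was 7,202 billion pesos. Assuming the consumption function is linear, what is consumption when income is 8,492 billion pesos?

C = 7985.28

MPC = (6901.68 − 6710.16)/(7202 − 6974) = 191.52/228 = 0.84
a = 6710.16 − 0.84(6974) = 6710.16 − 5858.16 = 852
C = 852 + 0.84(8492) = 852 + 7133.28 = 7985.28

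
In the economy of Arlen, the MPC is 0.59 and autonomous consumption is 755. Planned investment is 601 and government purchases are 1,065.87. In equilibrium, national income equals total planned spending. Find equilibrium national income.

Y = 5907

Y = C + I + G = 755 + 0.59Y + 601 + 1065.87
Y − 0.59Y = 2421.87
0.41Y = 2421.87, so Y = 2421.87/0.41 = 5907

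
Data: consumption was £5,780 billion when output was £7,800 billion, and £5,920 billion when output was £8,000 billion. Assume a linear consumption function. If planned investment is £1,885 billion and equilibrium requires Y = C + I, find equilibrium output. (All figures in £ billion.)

Y = 7350

MPC = (5920 − 5780)/(8000 − 7800) = 140/200 = 0.7
a = 5780 − 0.7(7800) = 320
Equilibrium: Y = 320 + 0.7Y + 1885
0.3Y = 2205, so Y = 2205/0.3 = 7350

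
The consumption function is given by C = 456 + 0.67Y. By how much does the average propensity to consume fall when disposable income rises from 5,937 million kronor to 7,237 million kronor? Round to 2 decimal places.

ΔAPC = 0.01

At Y = 5937: C = 456 + 0.67(5937) = 4433.79, APC = 4433.79/5937 = 0.747
At Y = 7237: C = 5304.79, APC = 5304.79/7237 = 0.733
Fall in APC = 0.747 − 0.733 = 0.014 ≈ 0.01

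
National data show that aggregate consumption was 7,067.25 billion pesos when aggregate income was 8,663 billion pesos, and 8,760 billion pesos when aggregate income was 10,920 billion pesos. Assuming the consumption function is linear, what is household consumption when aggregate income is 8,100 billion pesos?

C = 6645

MPC = (8760 − 7067.25)/(10920 − 8663) = 1692.75/2257 = 0.75
a = 7067.25 − 0.75(8663) = 7067.25 − 6497.25 = 570
C = 570 + 0.75(8100) = 570 + 6075 = 6645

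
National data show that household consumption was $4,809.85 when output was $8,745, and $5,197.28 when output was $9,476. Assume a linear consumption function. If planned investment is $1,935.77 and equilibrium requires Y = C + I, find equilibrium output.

MPC = (5197.28 − 4809.85)/(9476 − 8745) = 387.43/731 = 0.53
a = 4809.85 − 0.53(8745) = 175
Equilibrium: Y = 175 + 0.53Y + 1935.77
0.47Y = 2110.77, so Y = 2110.77/0.47 = 4491

Y = 4491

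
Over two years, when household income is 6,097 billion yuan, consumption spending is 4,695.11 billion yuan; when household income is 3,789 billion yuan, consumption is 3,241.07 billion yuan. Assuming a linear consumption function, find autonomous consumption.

MPC = ΔC/ΔY = (4695.11 − 3241.07)/(6097 − 3789) = 1454.04/2308 = 0.63
a = C − MPC·Y = 3241.07 − 0.63(3789) = 3241.07 − 2387.07 = 854

a = 854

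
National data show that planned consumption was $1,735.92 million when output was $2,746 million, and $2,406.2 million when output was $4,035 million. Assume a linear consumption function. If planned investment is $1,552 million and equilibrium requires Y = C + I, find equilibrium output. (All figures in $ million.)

MPC = (2406.2 − 1735.92)/(4035 − 2746) = 670.28/1289 = 0.52
a = 1735.92 − 0.52(2746) = 308
Equilibrium: Y = 308 + 0.52Y + 1552
0.48Y = 1860, so Y = 1860/0.48 = 3875

Y = 3875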